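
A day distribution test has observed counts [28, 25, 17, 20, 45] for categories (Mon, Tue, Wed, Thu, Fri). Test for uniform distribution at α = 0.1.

Expected = 27 each. χ² = Σ(O-E)²/E = 17.704. df = 4, critical value = 7.779. Reject H₀.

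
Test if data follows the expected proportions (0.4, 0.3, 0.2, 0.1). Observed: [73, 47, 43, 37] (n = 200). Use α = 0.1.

Expected: [80.0, 60.0, 40.0, 20.0]. χ² = 18.104. df = 3, critical = 6.251. Reject H₀.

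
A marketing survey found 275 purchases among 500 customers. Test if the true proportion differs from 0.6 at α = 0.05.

p̂ = 0.55, p₀ = 0.6. z = (p̂ - p₀)/√(p₀(1-p₀)/n) = -2.282. Critical: ±1.96. Reject H₀.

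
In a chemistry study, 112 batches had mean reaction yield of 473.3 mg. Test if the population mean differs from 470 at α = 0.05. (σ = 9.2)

z = (x̄ - μ₀)/(σ/√n) = (473.3 - 470)/(9.2/√112) = 3.796. Critical value: ±1.96. Since |3.796| > 1.96, Reject H₀.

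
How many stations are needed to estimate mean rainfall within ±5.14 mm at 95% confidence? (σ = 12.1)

n = (z*σ/E)² = (1.96×12.1/5.14)² = 21.3 → n = 22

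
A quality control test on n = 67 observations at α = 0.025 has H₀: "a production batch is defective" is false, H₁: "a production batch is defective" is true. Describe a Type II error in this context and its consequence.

Type II error: failing to reject H₀ when it is false — concluding that a production batch is defective is not supported when in fact it is. Consequence: shipping a defective batch — faulty products reach customers.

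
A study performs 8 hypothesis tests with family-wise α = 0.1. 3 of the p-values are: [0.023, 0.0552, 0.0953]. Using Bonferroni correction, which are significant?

Bonferroni α = 0.1/8 = 0.0125. None of the given p-values are significant.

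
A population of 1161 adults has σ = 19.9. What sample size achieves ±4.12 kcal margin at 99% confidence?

Without FPC: n₀ = (2.576×19.9/4.12)² = 154.812. With FPC: n = n₀N/(n₀+N-1) = 136.7 → n = 137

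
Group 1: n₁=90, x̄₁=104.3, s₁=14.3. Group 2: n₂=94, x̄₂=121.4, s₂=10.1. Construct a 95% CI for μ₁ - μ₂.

Difference = -17.1. SE = √(14.3²/90 + 10.1²/94) = 1.832. CI = (-20.69, -13.51)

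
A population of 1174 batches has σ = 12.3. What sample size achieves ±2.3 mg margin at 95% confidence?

Without FPC: n₀ = (1.96×12.3/2.3)² = 109.867. With FPC: n = n₀N/(n₀+N-1) = 100.5 → n = 101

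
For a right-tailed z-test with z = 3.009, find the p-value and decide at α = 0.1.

p = P(Z > 3.009) = 1 - Φ(3.009) ≈ 0.0013. Since p < 0.1, reject H₀ (significant) at α = 0.1.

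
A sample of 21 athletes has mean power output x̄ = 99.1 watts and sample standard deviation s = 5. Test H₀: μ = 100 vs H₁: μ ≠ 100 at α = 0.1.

t = (x̄ - μ₀)/(s/√n) = (99.1 - 100)/(5/√21) = -0.825. df = 20, critical t = ±1.725. Fail to reject H₀.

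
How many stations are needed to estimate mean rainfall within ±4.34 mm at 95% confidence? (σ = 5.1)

n = (z*σ/E)² = (1.96×5.1/4.34)² = 5.3 → n = 6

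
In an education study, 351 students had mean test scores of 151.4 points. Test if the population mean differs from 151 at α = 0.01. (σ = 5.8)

z = (x̄ - μ₀)/(σ/√n) = (151.4 - 151)/(5.8/√351) = 1.292. Critical value: ±2.576. Since |1.292| ≤ 2.576, Fail to reject H₀.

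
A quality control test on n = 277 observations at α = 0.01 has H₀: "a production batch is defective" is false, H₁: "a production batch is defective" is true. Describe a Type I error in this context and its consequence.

Type I error: rejecting H₀ when it is true — concluding that a production batch is defective when in fact it is not. Consequence: scrapping a good batch — wasted material and cost for no reason.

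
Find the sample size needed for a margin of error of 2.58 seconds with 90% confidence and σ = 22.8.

n = (z*σ/E)² = (1.645×22.8/2.58)² = 211.3 → n = 212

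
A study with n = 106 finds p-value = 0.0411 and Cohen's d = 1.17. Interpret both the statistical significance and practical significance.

Statistically significant (p = 0.0411 < 0.05). Cohen's d = 1.17 indicates a large effect size. Both statistical and practical significance should be considered.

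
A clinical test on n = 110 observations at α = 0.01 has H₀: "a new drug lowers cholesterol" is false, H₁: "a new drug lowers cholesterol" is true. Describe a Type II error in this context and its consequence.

Type II error: failing to reject H₀ when it is false — concluding that a new drug lowers cholesterol is not supported when in fact it is. Consequence: shelving an effective drug — patients miss out on a treatment that would have helped.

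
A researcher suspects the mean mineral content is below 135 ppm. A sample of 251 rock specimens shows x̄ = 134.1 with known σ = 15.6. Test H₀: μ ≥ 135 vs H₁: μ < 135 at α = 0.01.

z = -0.914. Critical value: -2.33. Fail to reject H₀.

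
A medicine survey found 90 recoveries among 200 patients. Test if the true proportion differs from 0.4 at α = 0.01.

p̂ = 0.45, p₀ = 0.4. z = (p̂ - p₀)/√(p₀(1-p₀)/n) = 1.443. Critical: ±2.576. Fail to reject H₀.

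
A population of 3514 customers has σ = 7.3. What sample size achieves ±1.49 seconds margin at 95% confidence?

Without FPC: n₀ = (1.96×7.3/1.49)² = 92.212. With FPC: n = n₀N/(n₀+N-1) = 89.9 → n = 90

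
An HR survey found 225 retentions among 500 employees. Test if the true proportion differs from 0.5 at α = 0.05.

p̂ = 0.45, p₀ = 0.5. z = (p̂ - p₀)/√(p₀(1-p₀)/n) = -2.236. Critical: ±1.96. Reject H₀.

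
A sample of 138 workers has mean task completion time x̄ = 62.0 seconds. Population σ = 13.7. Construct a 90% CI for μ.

CI = x̄ ± z*(σ/√n) = 62.0 ± 1.645(13.7/√138) = 62.0 ± 1.92 = (60.08, 63.92)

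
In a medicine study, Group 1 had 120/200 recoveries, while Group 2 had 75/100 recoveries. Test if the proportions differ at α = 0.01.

p̂₁ = 0.6, p̂₂ = 0.75, pooled p̂ = 0.65. z = -2.568. Critical: ±2.576. Fail to reject H₀.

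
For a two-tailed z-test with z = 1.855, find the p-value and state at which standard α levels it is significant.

p = 2·P(Z > |1.855|) = 2·(1 - Φ(1.855)) ≈ 0.0636. Significant at α = 0.1.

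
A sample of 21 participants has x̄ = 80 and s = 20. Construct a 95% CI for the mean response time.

CI = x̄ ± t*(s/√n) = 80 ± 2.086(20/√21) = (70.9, 89.1)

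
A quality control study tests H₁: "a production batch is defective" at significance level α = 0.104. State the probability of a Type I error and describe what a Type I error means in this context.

P(Type I error) = α = 0.104. A Type I error is rejecting H₀ when H₀ is actually true (false positive) — here, concluding that a production batch is defective when in fact this is not the case. Consequence: scrapping a good batch — wasted material and cost for no reason.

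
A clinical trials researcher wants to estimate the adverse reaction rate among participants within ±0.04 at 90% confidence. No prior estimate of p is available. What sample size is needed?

Conservative approach: use p = 0.5 (maximizes p(1-p) = 0.25). n = z²(0.25)/E² = 1.645²×0.25/0.04² = 422.8 → n = 423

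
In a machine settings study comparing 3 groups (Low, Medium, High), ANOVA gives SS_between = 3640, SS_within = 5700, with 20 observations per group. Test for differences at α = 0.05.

df_between = 2, df_within = 57. F = MS_between/MS_within = 1820.0/100.0 = 18.2. F_crit ≈ 3.159. Reject H₀. At least one mean differs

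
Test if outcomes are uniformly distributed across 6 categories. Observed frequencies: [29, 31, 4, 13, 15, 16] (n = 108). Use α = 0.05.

Expected = 18 each. χ² = Σ(O-E)²/E = 29.111. df = 5, critical value = 11.07. Reject H₀.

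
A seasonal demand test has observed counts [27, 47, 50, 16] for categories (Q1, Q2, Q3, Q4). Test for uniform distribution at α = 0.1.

Expected = 35 each. χ² = Σ(O-E)²/E = 22.686. df = 3, critical value = 6.251. Reject H₀.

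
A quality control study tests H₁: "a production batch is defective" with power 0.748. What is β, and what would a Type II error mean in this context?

β = 1 - power = 1 - 0.748 = 0.252. A Type II error is failing to reject H₀ when H₀ is false (false negative) — here, failing to conclude that a production batch is defective when in fact it is true. Consequence: shipping a defective batch — faulty products reach customers.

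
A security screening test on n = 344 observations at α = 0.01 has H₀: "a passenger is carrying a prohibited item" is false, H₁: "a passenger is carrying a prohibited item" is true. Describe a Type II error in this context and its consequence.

Type II error: failing to reject H₀ when it is false — concluding that a passenger is carrying a prohibited item is not supported when in fact it is. Consequence: letting a prohibited item through — security breach.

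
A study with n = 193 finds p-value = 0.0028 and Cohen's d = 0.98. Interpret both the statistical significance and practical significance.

Statistically significant (p = 0.0028 < 0.05). Cohen's d = 0.98 indicates a large effect size. Both statistical and practical significance should be considered.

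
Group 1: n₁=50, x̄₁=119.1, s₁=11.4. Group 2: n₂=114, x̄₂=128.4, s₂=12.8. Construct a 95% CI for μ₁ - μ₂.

Difference = -9.3. SE = √(11.4²/50 + 12.8²/114) = 2.009. CI = (-13.24, -5.36)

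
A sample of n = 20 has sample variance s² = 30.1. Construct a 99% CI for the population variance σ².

df = 19. χ²_{0.005} = 38.582, χ²_{0.995} = 6.844. CI for σ² = ((n-1)s²/χ²_{α/2}, (n-1)s²/χ²_{1-α/2}) = (19·30.1/38.582, 19·30.1/6.844) = (14.82, 83.56)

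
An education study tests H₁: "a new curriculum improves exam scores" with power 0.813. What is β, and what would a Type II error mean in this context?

β = 1 - power = 1 - 0.813 = 0.187. A Type II error is failing to reject H₀ when H₀ is false (false negative) — here, failing to conclude that a new curriculum improves exam scores when in fact it is true. Consequence: keeping the old curriculum when the new one would have helped students.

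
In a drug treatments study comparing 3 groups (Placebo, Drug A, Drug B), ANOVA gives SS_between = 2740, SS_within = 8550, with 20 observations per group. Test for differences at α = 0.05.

df_between = 2, df_within = 57. F = MS_between/MS_within = 1370.0/150.0 = 9.133. F_crit ≈ 3.159. Reject H₀. At least one mean differs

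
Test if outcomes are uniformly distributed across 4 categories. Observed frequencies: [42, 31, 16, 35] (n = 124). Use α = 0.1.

Expected = 31 each. χ² = Σ(O-E)²/E = 11.677. df = 3, critical value = 6.251. Reject H₀.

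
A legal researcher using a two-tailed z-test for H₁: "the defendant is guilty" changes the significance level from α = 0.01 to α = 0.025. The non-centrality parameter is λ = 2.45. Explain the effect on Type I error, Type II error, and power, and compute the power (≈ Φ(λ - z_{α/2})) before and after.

Increasing α from 0.01 to 0.025:
• Type I error rate increases (α is the Type I rate by definition).
• Critical value moves from z_{α/2} = 2.576 to 2.241, so power = Φ(λ - z_{α/2}) goes from Φ(2.45 - 2.576) = 0.45 to Φ(2.45 - 2.241) = 0.583.
• Type II error rate β = 1 - power therefore decreases (0.55 → 0.417).
Appropriate when false negatives are costly — here, acquitting a guilty person.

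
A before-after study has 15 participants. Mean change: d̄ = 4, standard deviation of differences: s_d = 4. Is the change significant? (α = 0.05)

t = d̄/(s_d/√n) = 4/(4/√15) = 3.873. df = 14, critical t = ±2.145. Reject H₀.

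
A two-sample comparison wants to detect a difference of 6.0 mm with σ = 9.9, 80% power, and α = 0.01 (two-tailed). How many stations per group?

n per group = 2(z_α/2 + z_β)²σ²/d² = 2×(2.576 + 0.84)²×9.9²/6.0² = 63.5 → n = 64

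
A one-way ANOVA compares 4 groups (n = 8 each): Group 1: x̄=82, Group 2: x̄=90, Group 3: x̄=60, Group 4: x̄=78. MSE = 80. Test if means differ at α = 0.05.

Grand mean = 77.5. SS_between = 3864.0, MS_between = 1288.0. F = 16.1, F_crit ≈ 2.947. Reject H₀.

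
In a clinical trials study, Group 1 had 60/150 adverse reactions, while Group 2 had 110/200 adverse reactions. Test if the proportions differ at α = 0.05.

p̂₁ = 0.4, p̂₂ = 0.55, pooled p̂ = 0.486. z = -2.779. Critical: ±1.96. Reject H₀.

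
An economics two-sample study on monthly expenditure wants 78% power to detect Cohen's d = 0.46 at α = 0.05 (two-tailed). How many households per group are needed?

z_{α/2} = 1.96, z_β = Φ⁻¹(0.78) = 0.772. For small effect (d = 0.46): n per group = 2(z_{α/2} + z_β)²/d² = 2(1.96 + 0.772)²/0.46² = 70.5 → 71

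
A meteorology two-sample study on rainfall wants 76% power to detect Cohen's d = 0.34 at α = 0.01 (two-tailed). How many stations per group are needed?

z_{α/2} = 2.576, z_β = Φ⁻¹(0.76) = 0.706. For small effect (d = 0.34): n per group = 2(z_{α/2} + z_β)²/d² = 2(2.576 + 0.706)²/0.34² = 186.4 → 187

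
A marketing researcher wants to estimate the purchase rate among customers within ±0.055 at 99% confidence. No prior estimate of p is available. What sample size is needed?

Conservative approach: use p = 0.5 (maximizes p(1-p) = 0.25). n = z²(0.25)/E² = 2.576²×0.25/0.055² = 548.4 → n = 549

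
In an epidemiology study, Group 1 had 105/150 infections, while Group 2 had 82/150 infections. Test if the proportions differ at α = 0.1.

p̂₁ = 0.7, p̂₂ = 0.547, pooled p̂ = 0.623. z = 2.74. Critical: ±1.645. Reject H₀.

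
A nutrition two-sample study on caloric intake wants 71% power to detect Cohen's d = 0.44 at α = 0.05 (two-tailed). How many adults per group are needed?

z_{α/2} = 1.96, z_β = Φ⁻¹(0.71) = 0.553. For small effect (d = 0.44): n per group = 2(z_{α/2} + z_β)²/d² = 2(1.96 + 0.553)²/0.44² = 65.2 → 66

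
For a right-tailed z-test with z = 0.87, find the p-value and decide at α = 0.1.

p = P(Z > 0.87) = 1 - Φ(0.87) ≈ 0.1922. Since p ≥ 0.1, fail to reject H₀ (not significant) at α = 0.1.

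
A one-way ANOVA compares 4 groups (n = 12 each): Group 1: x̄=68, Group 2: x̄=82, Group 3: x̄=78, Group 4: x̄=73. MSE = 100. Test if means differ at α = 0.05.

Grand mean = 75.25. SS_between = 1329.0, MS_between = 443.0. F = 4.43, F_crit ≈ 2.816. Reject H₀.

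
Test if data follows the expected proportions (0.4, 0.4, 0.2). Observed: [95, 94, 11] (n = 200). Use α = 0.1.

Expected: [80.0, 80.0, 40.0]. χ² = 26.287. df = 2, critical = 4.605. Reject H₀.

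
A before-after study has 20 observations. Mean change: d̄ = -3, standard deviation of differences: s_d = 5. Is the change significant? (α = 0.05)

t = d̄/(s_d/√n) = -3/(5/√20) = -2.683. df = 19, critical t = ±2.093. Reject H₀.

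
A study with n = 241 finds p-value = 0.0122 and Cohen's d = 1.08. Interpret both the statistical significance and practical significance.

Statistically significant (p = 0.0122 < 0.05). Cohen's d = 1.08 indicates a large effect size. Both statistical and practical significance should be considered.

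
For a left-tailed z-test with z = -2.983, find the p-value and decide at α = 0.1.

p = P(Z < -2.983) = Φ(-2.983) ≈ 0.0014. Since p < 0.1, reject H₀ (significant) at α = 0.1.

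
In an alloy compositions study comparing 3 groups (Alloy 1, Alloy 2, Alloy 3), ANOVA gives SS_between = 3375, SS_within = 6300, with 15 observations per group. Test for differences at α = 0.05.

df_between = 2, df_within = 42. F = MS_between/MS_within = 1687.5/150.0 = 11.25. F_crit ≈ 3.22. Reject H₀. At least one mean differs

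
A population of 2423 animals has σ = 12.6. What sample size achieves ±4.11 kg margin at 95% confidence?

Without FPC: n₀ = (1.96×12.6/4.11)² = 36.105. With FPC: n = n₀N/(n₀+N-1) = 35.6 → n = 36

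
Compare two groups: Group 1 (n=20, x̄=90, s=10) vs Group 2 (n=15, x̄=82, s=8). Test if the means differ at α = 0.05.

Pooled sp = 9.2. t = 2.545, df = 33. Critical t = ±2.035. Reject H₀.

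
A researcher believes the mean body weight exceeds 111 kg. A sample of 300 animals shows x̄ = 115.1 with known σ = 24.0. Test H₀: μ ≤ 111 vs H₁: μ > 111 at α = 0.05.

z = 2.959. Critical value: 1.645. Reject H₀.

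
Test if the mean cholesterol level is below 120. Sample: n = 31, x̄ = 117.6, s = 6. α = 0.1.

t = (117.6 - 120)/(6/√31) = -2.227, df = 30. Critical t = -1.31. Reject H₀.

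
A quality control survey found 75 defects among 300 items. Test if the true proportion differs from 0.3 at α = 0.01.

p̂ = 0.25, p₀ = 0.3. z = (p̂ - p₀)/√(p₀(1-p₀)/n) = -1.89. Critical: ±2.576. Fail to reject H₀.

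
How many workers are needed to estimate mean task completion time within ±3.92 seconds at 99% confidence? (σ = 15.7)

n = (z*σ/E)² = (2.576×15.7/3.92)² = 106.4 → n = 107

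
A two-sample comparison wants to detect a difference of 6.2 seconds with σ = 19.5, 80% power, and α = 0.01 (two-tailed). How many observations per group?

n per group = 2(z_α/2 + z_β)²σ²/d² = 2×(2.576 + 0.84)²×19.5²/6.2² = 230.9 → n = 231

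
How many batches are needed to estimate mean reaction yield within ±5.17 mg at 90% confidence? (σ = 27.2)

n = (z*σ/E)² = (1.645×27.2/5.17)² = 74.9 → n = 75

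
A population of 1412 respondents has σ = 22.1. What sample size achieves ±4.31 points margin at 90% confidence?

Without FPC: n₀ = (1.645×22.1/4.31)² = 71.148. With FPC: n = n₀N/(n₀+N-1) = 67.8 → n = 68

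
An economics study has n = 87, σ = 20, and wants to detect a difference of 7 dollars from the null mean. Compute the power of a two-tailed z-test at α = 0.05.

SE = σ/√n = 20/√87 = 2.144. Non-centrality λ = d/SE = 7/2.144 = 3.265. Power ≈ Φ(λ - z_{α/2}) = Φ(3.265 - 1.96) = Φ(1.305) = 0.904.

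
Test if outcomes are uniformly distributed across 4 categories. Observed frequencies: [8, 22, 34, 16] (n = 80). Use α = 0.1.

Expected = 20 each. χ² = Σ(O-E)²/E = 18.0. df = 3, critical value = 6.251. Reject H₀.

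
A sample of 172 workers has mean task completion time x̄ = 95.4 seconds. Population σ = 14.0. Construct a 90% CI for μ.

CI = x̄ ± z*(σ/√n) = 95.4 ± 1.645(14.0/√172) = 95.4 ± 1.76 = (93.64, 97.16)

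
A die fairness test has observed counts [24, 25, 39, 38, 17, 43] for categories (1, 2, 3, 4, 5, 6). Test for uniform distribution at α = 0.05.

Expected = 31 each. χ² = Σ(O-E)²/E = 17.355. df = 5, critical value = 11.07. Reject H₀.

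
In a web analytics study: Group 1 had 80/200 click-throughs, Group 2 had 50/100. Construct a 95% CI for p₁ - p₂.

p̂₁ = 0.4, p̂₂ = 0.5. Difference = -0.1. CI = (-0.219, 0.019)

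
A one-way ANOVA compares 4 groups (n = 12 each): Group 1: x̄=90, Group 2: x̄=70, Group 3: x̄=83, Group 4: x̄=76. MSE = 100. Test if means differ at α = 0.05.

Grand mean = 79.75. SS_between = 2697.0, MS_between = 899.0. F = 8.99, F_crit ≈ 2.816. Reject H₀.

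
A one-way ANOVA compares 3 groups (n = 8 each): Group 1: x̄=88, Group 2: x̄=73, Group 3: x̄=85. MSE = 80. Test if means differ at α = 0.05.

Grand mean = 82.0. SS_between = 1008.0, MS_between = 504.0. F = 6.3, F_crit ≈ 3.467. Reject H₀.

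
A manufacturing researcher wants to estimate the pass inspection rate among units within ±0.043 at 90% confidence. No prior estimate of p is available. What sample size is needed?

Conservative approach: use p = 0.5 (maximizes p(1-p) = 0.25). n = z²(0.25)/E² = 1.645²×0.25/0.043² = 365.9 → n = 366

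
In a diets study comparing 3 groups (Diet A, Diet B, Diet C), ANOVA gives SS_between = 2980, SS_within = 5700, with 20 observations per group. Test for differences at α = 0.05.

df_between = 2, df_within = 57. F = MS_between/MS_within = 1490.0/100.0 = 14.9. F_crit ≈ 3.159. Reject H₀. At least one mean differs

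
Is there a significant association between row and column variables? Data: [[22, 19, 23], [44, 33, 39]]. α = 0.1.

χ² = 0.228. df = 2, critical = 4.605. Fail to reject H₀. No evidence of dependence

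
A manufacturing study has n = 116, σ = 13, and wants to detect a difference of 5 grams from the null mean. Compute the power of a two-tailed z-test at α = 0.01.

SE = σ/√n = 13/√116 = 1.207. Non-centrality λ = d/SE = 5/1.207 = 4.142. Power ≈ Φ(λ - z_{α/2}) = Φ(4.142 - 2.576) = Φ(1.566) = 0.941.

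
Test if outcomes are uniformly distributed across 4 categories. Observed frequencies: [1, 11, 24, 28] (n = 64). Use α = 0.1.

Expected = 16 each. χ² = Σ(O-E)²/E = 28.625. df = 3, critical value = 6.251. Reject H₀.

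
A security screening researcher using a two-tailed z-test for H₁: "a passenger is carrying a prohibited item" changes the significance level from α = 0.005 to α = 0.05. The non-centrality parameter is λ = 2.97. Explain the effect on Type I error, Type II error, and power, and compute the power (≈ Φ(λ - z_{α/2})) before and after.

Increasing α from 0.005 to 0.05:
• Type I error rate increases (α is the Type I rate by definition).
• Critical value moves from z_{α/2} = 2.807 to 1.96, so power = Φ(λ - z_{α/2}) goes from Φ(2.97 - 2.807) = 0.565 to Φ(2.97 - 1.96) = 0.844.
• Type II error rate β = 1 - power therefore decreases (0.435 → 0.156).
Appropriate when false negatives are costly — here, letting a prohibited item through — security breach.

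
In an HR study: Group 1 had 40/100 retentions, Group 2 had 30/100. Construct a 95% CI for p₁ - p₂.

p̂₁ = 0.4, p̂₂ = 0.3. Difference = 0.1. CI = (-0.031, 0.231)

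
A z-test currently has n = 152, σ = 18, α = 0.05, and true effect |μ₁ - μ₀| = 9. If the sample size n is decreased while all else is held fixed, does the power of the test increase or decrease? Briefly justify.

Power decreases: a smaller n inflates the standard error σ/√n, pulling the sampling distribution under H₁ back toward the critical value.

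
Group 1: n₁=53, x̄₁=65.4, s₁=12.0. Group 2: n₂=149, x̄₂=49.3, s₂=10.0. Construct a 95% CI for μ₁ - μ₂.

Difference = 16.1. SE = √(12.0²/53 + 10.0²/149) = 1.841. CI = (12.49, 19.71)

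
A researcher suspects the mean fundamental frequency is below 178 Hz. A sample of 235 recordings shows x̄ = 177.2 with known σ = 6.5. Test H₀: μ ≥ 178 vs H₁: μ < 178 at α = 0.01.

z = -1.887. Critical value: -2.33. Fail to reject H₀.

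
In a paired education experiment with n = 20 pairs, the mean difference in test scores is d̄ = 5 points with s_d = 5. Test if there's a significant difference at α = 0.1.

t = d̄/(s_d/√n) = 5/(5/√20) = 4.472. df = 19, critical t = ±1.729. Reject H₀.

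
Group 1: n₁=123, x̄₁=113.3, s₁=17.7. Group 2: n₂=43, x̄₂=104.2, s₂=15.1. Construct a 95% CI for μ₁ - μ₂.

Difference = 9.1. SE = √(17.7²/123 + 15.1²/43) = 2.802. CI = (3.61, 14.59)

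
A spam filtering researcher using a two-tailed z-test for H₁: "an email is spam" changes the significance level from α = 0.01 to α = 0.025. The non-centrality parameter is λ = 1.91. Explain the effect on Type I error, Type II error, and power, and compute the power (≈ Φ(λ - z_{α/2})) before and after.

Increasing α from 0.01 to 0.025:
• Type I error rate increases (α is the Type I rate by definition).
• Critical value moves from z_{α/2} = 2.576 to 2.241, so power = Φ(λ - z_{α/2}) goes from Φ(1.91 - 2.576) = 0.253 to Φ(1.91 - 2.241) = 0.37.
• Type II error rate β = 1 - power therefore decreases (0.747 → 0.63).
Appropriate when false negatives are costly — here, a spam email lands in the inbox.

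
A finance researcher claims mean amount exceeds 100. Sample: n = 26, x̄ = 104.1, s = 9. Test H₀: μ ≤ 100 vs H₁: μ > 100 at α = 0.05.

t = (104.1 - 100)/(9/√26) = 2.323, df = 25. Critical t = 1.708. Reject H₀.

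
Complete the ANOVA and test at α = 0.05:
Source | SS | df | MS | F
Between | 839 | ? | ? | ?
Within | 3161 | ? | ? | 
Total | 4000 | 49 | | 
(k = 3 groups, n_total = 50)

df_between = 2, df_within = 47. MS_between = 419.5, MS_within = 67.26. F = 6.237, F_crit ≈ 3.195. Reject H₀.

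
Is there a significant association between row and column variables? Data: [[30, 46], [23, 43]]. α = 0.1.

χ² = 0.323. df = 1, critical = 2.706. Fail to reject H₀. No evidence of dependence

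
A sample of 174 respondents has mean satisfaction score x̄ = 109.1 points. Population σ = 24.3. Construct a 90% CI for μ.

CI = x̄ ± z*(σ/√n) = 109.1 ± 1.645(24.3/√174) = 109.1 ± 3.03 = (106.07, 112.13)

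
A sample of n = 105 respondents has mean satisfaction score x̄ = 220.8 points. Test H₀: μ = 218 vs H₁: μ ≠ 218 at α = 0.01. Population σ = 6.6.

z = (x̄ - μ₀)/(σ/√n) = (220.8 - 218)/(6.6/√105) = 4.347. Critical value: ±2.576. Since |4.347| > 2.576, Reject H₀.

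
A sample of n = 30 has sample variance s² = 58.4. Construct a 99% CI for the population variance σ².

df = 29. χ²_{0.005} = 52.336, χ²_{0.995} = 13.121. CI for σ² = ((n-1)s²/χ²_{α/2}, (n-1)s²/χ²_{1-α/2}) = (29·58.4/52.336, 29·58.4/13.121) = (32.36, 129.08)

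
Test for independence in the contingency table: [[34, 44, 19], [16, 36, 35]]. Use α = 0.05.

χ² = 11.511. df = 2, critical = 5.991. Reject H₀. Variables are dependent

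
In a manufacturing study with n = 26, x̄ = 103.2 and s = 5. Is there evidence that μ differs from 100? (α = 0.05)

t = (x̄ - μ₀)/(s/√n) = (103.2 - 100)/(5/√26) = 3.263. df = 25, critical t = ±2.06. Reject H₀.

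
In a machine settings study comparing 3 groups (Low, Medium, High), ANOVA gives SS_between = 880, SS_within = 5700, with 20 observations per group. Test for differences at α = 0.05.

df_between = 2, df_within = 57. F = MS_between/MS_within = 440.0/100.0 = 4.4. F_crit ≈ 3.159. Reject H₀. At least one mean differs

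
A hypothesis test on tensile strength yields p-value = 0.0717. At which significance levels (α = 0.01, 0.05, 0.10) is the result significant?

p = 0.0717. Significant at: α = 0.1.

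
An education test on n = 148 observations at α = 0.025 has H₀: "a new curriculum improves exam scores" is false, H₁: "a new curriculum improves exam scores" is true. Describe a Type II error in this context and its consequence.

Type II error: failing to reject H₀ when it is false — concluding that a new curriculum improves exam scores is not supported when in fact it is. Consequence: keeping the old curriculum when the new one would have helped students.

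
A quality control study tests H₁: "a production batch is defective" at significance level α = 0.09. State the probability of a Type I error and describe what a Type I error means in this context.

P(Type I error) = α = 0.09. A Type I error is rejecting H₀ when H₀ is actually true (false positive) — here, concluding that a production batch is defective when in fact this is not the case. Consequence: scrapping a good batch — wasted material and cost for no reason.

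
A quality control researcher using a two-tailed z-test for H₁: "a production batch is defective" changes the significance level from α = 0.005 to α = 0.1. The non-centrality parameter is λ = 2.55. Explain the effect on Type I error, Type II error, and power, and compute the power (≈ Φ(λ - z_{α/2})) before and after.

Increasing α from 0.005 to 0.1:
• Type I error rate increases (α is the Type I rate by definition).
• Critical value moves from z_{α/2} = 2.807 to 1.645, so power = Φ(λ - z_{α/2}) goes from Φ(2.55 - 2.807) = 0.399 to Φ(2.55 - 1.645) = 0.817.
• Type II error rate β = 1 - power therefore decreases (0.601 → 0.183).
Appropriate when false negatives are costly — here, shipping a defective batch — faulty products reach customers.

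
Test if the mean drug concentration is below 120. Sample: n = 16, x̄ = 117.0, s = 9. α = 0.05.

t = (117.0 - 120)/(9/√16) = -1.333, df = 15. Critical t = -1.753. Fail to reject H₀.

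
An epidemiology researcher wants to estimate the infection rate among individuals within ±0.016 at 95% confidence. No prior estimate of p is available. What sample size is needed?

Conservative approach: use p = 0.5 (maximizes p(1-p) = 0.25). n = z²(0.25)/E² = 1.96²×0.25/0.016² = 3751.6 → n = 3752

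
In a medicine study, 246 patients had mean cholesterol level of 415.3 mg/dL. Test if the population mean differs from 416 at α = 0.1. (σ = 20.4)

z = (x̄ - μ₀)/(σ/√n) = (415.3 - 416)/(20.4/√246) = -0.538. Critical value: ±1.645. Since |-0.538| ≤ 1.645, Fail to reject H₀.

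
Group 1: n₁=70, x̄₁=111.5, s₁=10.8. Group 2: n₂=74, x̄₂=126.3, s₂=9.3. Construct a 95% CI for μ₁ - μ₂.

Difference = -14.8. SE = √(10.8²/70 + 9.3²/74) = 1.684. CI = (-18.1, -11.5)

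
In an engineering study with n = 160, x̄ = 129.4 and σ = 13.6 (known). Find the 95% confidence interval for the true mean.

CI = x̄ ± z*(σ/√n) = 129.4 ± 1.96(13.6/√160) = 129.4 ± 2.11 = (127.29, 131.51)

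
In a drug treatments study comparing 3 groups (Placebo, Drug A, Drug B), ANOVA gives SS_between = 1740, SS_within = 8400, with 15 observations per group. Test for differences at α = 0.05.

df_between = 2, df_within = 42. F = MS_between/MS_within = 870.0/200.0 = 4.35. F_crit ≈ 3.22. Reject H₀. At least one mean differs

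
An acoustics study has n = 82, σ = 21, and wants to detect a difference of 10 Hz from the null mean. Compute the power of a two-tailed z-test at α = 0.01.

SE = σ/√n = 21/√82 = 2.319. Non-centrality λ = d/SE = 10/2.319 = 4.312. Power ≈ Φ(λ - z_{α/2}) = Φ(4.312 - 2.576) = Φ(1.736) = 0.959.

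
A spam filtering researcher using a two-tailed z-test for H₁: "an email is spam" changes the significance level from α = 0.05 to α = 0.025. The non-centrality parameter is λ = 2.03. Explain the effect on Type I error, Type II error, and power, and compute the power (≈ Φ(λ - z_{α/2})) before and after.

Decreasing α from 0.05 to 0.025:
• Type I error rate decreases (α is the Type I rate by definition).
• Critical value moves from z_{α/2} = 1.96 to 2.241, so power = Φ(λ - z_{α/2}) goes from Φ(2.03 - 1.96) = 0.528 to Φ(2.03 - 2.241) = 0.416.
• Type II error rate β = 1 - power therefore increases (0.472 → 0.584).
Appropriate when false positives are costly — here, a legitimate email is sent to the spam folder and the user misses it.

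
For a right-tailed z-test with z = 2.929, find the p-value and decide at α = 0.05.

p = P(Z > 2.929) = 1 - Φ(2.929) ≈ 0.0017. Since p < 0.05, reject H₀ (significant) at α = 0.05.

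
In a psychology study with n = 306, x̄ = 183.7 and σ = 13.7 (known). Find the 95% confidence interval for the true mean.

CI = x̄ ± z*(σ/√n) = 183.7 ± 1.96(13.7/√306) = 183.7 ± 1.54 = (182.16, 185.24)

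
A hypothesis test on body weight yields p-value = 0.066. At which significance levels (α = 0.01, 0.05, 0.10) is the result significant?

p = 0.066. Significant at: α = 0.1.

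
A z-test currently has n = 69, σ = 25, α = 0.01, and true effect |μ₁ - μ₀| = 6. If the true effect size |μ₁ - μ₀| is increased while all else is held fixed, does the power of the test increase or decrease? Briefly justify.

Power increases: a larger true effect increases the non-centrality λ = |μ₁ - μ₀|/(σ/√n).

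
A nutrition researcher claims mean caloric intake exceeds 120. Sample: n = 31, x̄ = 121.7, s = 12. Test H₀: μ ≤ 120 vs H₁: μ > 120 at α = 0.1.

t = (121.7 - 120)/(12/√31) = 0.789, df = 30. Critical t = 1.31. Fail to reject H₀.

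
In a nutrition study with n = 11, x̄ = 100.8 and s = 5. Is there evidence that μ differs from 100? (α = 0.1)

t = (x̄ - μ₀)/(s/√n) = (100.8 - 100)/(5/√11) = 0.531. df = 10, critical t = ±1.812. Fail to reject H₀.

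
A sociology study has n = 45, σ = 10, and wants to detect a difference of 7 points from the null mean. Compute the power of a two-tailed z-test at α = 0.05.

SE = σ/√n = 10/√45 = 1.491. Non-centrality λ = d/SE = 7/1.491 = 4.696. Power ≈ Φ(λ - z_{α/2}) = Φ(4.696 - 1.96) = Φ(2.736) = 0.997.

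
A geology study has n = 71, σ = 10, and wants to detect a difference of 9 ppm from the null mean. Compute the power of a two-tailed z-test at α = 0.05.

SE = σ/√n = 10/√71 = 1.187. Non-centrality λ = d/SE = 9/1.187 = 7.584. Power ≈ Φ(λ - z_{α/2}) = Φ(7.584 - 1.96) = Φ(5.624) = 1.0.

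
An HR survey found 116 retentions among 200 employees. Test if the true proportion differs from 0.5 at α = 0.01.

p̂ = 0.58, p₀ = 0.5. z = (p̂ - p₀)/√(p₀(1-p₀)/n) = 2.263. Critical: ±2.576. Fail to reject H₀.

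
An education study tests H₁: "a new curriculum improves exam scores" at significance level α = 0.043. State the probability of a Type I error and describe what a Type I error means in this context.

P(Type I error) = α = 0.043. A Type I error is rejecting H₀ when H₀ is actually true (false positive) — here, concluding that a new curriculum improves exam scores when in fact this is not the case. Consequence: adopting a curriculum that gives no real benefit — disruption for nothing.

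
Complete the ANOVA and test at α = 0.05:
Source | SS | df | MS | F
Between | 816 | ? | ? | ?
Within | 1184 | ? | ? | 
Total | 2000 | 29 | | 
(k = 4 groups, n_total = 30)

df_between = 3, df_within = 26. MS_between = 272.0, MS_within = 45.54. F = 5.973, F_crit ≈ 2.975. Reject H₀.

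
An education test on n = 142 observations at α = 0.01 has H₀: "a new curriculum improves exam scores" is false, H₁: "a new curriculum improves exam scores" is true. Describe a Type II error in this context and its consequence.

Type II error: failing to reject H₀ when it is false — concluding that a new curriculum improves exam scores is not supported when in fact it is. Consequence: keeping the old curriculum when the new one would have helped students.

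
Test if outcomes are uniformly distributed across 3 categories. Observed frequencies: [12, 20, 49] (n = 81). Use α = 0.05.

Expected = 27 each. χ² = Σ(O-E)²/E = 28.074. df = 2, critical value = 5.991. Reject H₀.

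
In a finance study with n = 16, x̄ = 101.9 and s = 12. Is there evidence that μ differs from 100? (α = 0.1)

t = (x̄ - μ₀)/(s/√n) = (101.9 - 100)/(12/√16) = 0.633. df = 15, critical t = ±1.753. Fail to reject H₀.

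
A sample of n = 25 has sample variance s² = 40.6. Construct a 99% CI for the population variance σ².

df = 24. χ²_{0.005} = 45.559, χ²_{0.995} = 9.886. CI for σ² = ((n-1)s²/χ²_{α/2}, (n-1)s²/χ²_{1-α/2}) = (24·40.6/45.559, 24·40.6/9.886) = (21.39, 98.56)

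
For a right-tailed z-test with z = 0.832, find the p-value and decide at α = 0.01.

p = P(Z > 0.832) = 1 - Φ(0.832) ≈ 0.2027. Since p ≥ 0.01, fail to reject H₀ (not significant) at α = 0.01.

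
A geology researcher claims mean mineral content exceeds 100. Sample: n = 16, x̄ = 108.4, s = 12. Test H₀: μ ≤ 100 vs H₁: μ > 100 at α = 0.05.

t = (108.4 - 100)/(12/√16) = 2.8, df = 15. Critical t = 1.753. Reject H₀.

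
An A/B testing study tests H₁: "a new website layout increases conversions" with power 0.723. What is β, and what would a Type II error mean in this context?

β = 1 - power = 1 - 0.723 = 0.277. A Type II error is failing to reject H₀ when H₀ is false (false negative) — here, failing to conclude that a new website layout increases conversions when in fact it is true. Consequence: discarding a layout that would have improved conversions — lost revenue.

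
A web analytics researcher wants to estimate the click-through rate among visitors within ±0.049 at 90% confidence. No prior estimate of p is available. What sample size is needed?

Conservative approach: use p = 0.5 (maximizes p(1-p) = 0.25). n = z²(0.25)/E² = 1.645²×0.25/0.049² = 281.8 → n = 282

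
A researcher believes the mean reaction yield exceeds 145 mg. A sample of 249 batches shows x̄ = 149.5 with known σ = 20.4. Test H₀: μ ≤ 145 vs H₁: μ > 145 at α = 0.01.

z = 3.481. Critical value: 2.33. Reject H₀.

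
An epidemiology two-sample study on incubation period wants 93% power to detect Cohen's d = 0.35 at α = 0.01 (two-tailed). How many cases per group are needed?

z_{α/2} = 2.576, z_β = Φ⁻¹(0.93) = 1.476. For small effect (d = 0.35): n per group = 2(z_{α/2} + z_β)²/d² = 2(2.576 + 1.476)²/0.35² = 268.1 → 269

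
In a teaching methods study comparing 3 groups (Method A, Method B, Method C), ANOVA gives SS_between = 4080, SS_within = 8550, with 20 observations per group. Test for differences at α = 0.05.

df_between = 2, df_within = 57. F = MS_between/MS_within = 2040.0/150.0 = 13.6. F_crit ≈ 3.159. Reject H₀. At least one mean differs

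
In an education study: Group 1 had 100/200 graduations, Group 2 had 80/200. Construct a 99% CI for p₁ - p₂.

p̂₁ = 0.5, p̂₂ = 0.4. Difference = 0.1. CI = (-0.028, 0.228)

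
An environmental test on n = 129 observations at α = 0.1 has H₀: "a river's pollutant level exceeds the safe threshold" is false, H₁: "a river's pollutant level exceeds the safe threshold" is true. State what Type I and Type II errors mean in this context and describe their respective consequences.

Type I (false positive): concluding that a river's pollutant level exceeds the safe threshold when it is not — shutting down a compliant factory unnecessarily. Type II (false negative): failing to conclude that a river's pollutant level exceeds the safe threshold when it is — allowing unsafe pollution to continue. Which is costlier depends on domain priorities and is a judgement call rather than a statistical fact.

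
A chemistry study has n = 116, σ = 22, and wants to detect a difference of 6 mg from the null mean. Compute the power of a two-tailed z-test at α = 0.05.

SE = σ/√n = 22/√116 = 2.043. Non-centrality λ = d/SE = 6/2.043 = 2.937. Power ≈ Φ(λ - z_{α/2}) = Φ(2.937 - 1.96) = Φ(0.977) = 0.836.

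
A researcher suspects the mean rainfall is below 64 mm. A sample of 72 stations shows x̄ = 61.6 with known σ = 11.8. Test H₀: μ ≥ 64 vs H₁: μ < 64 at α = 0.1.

z = -1.726. Critical value: -1.28. Reject H₀.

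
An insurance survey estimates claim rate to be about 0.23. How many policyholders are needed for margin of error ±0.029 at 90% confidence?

n = z²p(1-p)/E² = 1.645²×0.23×0.77/0.029² = 569.8 → n = 570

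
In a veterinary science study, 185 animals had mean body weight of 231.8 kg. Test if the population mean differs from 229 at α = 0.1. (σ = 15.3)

z = (x̄ - μ₀)/(σ/√n) = (231.8 - 229)/(15.3/√185) = 2.489. Critical value: ±1.645. Since |2.489| > 1.645, Reject H₀.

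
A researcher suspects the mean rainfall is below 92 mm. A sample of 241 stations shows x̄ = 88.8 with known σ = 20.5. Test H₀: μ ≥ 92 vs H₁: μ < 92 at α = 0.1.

z = -2.423. Critical value: -1.28. Reject H₀.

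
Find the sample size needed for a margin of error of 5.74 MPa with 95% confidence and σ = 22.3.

n = (z*σ/E)² = (1.96×22.3/5.74)² = 58.0 → n = 58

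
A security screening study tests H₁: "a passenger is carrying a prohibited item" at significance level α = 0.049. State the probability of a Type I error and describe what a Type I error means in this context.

P(Type I error) = α = 0.049. A Type I error is rejecting H₀ when H₀ is actually true (false positive) — here, concluding that a passenger is carrying a prohibited item when in fact this is not the case. Consequence: detaining an innocent passenger — delay and inconvenience.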